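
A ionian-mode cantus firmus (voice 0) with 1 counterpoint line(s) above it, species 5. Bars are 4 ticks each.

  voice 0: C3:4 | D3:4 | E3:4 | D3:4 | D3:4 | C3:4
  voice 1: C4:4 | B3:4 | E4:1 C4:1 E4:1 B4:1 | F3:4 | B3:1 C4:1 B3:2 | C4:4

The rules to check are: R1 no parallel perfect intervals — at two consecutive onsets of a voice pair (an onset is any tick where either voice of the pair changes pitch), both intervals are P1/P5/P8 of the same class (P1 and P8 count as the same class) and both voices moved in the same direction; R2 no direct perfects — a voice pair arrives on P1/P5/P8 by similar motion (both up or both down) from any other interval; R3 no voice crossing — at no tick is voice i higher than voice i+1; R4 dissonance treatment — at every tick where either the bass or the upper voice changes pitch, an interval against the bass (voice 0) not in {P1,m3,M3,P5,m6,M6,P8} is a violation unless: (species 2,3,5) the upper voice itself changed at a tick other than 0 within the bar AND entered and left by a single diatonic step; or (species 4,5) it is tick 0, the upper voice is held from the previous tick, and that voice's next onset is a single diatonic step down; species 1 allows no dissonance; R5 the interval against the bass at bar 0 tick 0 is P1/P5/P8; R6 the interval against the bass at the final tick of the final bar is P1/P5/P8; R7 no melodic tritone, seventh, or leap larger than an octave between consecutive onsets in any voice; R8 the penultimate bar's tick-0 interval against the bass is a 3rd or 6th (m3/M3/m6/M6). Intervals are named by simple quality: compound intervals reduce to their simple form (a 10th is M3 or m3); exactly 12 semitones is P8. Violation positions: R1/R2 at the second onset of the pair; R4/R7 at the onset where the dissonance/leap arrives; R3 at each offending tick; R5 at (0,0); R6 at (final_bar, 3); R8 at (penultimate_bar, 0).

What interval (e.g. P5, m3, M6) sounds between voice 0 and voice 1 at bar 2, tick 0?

voice 0=E3 voice 1=E4 -> P8

P8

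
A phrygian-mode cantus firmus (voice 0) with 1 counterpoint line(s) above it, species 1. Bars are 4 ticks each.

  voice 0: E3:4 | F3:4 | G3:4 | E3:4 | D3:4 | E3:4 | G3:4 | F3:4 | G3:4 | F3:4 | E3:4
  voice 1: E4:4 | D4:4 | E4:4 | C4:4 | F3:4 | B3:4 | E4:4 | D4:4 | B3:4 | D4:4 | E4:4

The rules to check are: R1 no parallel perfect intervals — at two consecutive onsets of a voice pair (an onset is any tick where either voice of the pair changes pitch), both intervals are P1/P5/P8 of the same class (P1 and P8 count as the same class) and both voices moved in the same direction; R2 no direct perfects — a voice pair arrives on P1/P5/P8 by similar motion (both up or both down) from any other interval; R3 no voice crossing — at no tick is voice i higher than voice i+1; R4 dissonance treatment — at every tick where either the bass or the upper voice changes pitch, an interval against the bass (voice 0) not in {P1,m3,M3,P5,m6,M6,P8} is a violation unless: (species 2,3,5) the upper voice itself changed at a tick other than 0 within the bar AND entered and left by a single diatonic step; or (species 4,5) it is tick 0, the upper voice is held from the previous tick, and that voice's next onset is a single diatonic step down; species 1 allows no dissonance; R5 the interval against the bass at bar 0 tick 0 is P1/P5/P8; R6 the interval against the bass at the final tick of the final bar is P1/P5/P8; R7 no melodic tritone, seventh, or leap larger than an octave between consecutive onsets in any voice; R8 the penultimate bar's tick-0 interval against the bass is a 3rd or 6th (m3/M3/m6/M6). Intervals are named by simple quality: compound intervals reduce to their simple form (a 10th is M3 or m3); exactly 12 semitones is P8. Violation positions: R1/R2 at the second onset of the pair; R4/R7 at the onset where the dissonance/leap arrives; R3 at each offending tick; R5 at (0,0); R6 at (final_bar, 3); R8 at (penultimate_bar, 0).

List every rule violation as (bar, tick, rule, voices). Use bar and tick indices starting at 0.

(5, 0, R2, (0, 1))
(5, 0, R7, (1,))

bar 0: v0=E3 v1=E4 downbeat P8
bar 1: v0=F3 v1=D4 downbeat M6
bar 2: v0=G3 v1=E4 downbeat M6
bar 3: v0=E3 v1=C4 downbeat m6
bar 4: v0=D3 v1=F3 downbeat m3
bar 5: v0=E3 v1=B3 downbeat P5
bar 6: v0=G3 v1=E4 downbeat M6
bar 7: v0=F3 v1=D4 downbeat M6
bar 8: v0=G3 v1=B3 downbeat M3
bar 9: v0=F3 v1=D4 downbeat M6
bar 10: v0=E3 v1=E4 downbeat P8
  -> R2 @ bar 5 tick 0 v(0, 1): D3/F3 m3 -> E3/B3 P5 similar
  -> R7 @ bar 5 tick 0 v(1,): F3->B3 leap 6st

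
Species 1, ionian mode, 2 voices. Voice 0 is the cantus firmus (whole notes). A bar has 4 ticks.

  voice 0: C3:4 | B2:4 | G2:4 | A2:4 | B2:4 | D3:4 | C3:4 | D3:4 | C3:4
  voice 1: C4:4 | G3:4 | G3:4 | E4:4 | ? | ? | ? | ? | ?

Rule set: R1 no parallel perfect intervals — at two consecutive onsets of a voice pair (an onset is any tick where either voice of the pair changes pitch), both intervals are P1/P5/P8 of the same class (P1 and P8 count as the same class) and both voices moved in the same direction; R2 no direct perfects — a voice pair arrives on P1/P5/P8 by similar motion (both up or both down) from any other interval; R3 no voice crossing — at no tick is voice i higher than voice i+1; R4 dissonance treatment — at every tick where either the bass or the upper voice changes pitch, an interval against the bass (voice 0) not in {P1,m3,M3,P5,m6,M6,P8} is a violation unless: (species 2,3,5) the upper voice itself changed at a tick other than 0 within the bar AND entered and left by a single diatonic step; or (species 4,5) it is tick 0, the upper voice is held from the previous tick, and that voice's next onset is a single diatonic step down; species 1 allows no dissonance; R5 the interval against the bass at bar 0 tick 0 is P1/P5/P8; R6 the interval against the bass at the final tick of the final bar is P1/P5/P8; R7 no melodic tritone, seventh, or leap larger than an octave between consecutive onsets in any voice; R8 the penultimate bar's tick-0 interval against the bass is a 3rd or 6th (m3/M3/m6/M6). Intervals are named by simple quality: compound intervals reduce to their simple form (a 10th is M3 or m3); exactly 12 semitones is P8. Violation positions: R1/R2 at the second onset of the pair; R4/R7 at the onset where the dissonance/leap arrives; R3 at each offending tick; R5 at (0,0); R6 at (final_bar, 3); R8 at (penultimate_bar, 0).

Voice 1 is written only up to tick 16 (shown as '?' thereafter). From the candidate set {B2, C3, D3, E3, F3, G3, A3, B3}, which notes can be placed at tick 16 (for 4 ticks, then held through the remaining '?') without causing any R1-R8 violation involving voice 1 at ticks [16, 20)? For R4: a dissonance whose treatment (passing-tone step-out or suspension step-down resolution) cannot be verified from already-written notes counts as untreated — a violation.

B2: violates R7
C3: violates R4,R7
D3: violates R7
E3: violates R4
F3: violates R4,R7
G3: legal
A3: violates R4
B3: legal

{B3, G3}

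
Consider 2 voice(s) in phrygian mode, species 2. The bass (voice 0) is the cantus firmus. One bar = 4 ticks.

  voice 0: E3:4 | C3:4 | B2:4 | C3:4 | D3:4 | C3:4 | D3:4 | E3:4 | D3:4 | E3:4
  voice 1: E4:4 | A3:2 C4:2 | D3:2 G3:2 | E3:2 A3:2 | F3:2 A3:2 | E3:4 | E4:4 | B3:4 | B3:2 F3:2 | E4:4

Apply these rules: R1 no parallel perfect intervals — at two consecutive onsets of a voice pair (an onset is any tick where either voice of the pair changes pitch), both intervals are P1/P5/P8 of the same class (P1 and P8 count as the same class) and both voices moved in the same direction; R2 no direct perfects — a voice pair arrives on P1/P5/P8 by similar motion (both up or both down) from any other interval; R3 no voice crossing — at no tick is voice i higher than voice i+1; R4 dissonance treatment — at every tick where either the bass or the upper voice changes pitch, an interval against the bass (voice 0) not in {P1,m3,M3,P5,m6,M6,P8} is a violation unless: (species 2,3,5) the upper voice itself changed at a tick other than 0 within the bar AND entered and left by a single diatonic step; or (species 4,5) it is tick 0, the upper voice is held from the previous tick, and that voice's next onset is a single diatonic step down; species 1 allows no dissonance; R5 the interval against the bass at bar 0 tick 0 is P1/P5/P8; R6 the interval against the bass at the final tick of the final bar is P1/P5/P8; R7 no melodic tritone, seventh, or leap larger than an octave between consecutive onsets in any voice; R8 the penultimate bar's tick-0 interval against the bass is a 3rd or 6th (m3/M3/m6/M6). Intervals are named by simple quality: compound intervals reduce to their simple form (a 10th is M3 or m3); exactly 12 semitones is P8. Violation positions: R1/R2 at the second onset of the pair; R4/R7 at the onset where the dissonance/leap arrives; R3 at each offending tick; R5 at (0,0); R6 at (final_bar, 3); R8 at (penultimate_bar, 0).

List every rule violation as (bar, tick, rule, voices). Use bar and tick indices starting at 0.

(2, 0, R7, (1,))
(6, 0, R4, (0, 1))
(8, 2, R7, (1,))
(9, 0, R2, (0, 1))
(9, 0, R7, (1,))

bar 0: v0=E3 v1=E4 downbeat P8
bar 1: v0=C3 v1=A3 downbeat M6
bar 2: v0=B2 v1=D3 downbeat m3
bar 3: v0=C3 v1=E3 downbeat M3
bar 4: v0=D3 v1=F3 downbeat m3
bar 5: v0=C3 v1=E3 downbeat M3
bar 6: v0=D3 v1=E4 downbeat M2
bar 7: v0=E3 v1=B3 downbeat P5
bar 8: v0=D3 v1=B3 downbeat M6
bar 9: v0=E3 v1=E4 downbeat P8
  -> R7 @ bar 2 tick 0 v(1,): C4->D3 leap 10st
  -> R4 @ bar 6 tick 0 v(0, 1): D3/E4 M2 untreated
  -> R7 @ bar 8 tick 2 v(1,): B3->F3 leap 6st
  -> R2 @ bar 9 tick 0 v(0, 1): D3/F3 m3 -> E3/E4 P8 similar
  -> R7 @ bar 9 tick 0 v(1,): F3->E4 leap 11st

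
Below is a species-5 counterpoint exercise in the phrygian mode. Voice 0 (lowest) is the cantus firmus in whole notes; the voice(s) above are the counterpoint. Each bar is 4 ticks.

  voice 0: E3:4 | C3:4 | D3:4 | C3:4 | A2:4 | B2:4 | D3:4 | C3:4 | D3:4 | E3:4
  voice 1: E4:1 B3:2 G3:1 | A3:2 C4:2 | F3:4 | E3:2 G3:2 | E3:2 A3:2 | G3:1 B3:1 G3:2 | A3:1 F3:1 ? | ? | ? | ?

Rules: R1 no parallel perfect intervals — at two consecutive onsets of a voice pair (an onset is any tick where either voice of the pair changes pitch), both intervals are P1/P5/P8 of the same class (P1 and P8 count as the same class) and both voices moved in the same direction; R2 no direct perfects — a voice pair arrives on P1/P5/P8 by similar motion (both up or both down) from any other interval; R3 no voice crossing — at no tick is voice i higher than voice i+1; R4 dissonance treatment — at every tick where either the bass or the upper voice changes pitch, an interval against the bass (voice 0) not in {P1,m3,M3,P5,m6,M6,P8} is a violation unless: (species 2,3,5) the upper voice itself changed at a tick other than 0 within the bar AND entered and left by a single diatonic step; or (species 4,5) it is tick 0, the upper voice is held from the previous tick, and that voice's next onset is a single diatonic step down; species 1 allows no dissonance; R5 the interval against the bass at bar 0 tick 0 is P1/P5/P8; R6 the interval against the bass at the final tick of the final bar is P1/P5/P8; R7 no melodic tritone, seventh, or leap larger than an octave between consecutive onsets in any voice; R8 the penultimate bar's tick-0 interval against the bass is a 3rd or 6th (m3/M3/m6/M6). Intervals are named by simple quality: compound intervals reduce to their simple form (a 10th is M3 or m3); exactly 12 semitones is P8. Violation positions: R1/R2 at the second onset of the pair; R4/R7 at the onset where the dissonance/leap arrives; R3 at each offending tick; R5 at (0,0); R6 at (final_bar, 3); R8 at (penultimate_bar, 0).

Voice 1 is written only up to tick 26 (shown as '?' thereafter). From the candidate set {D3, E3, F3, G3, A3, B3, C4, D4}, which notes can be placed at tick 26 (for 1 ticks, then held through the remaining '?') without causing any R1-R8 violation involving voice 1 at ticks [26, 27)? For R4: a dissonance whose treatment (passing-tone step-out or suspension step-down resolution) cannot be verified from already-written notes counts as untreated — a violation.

D3: legal
E3: violates R4
F3: legal
G3: violates R4
A3: legal
B3: violates R7
C4: violates R4
D4: legal

{A3, D3, D4, F3}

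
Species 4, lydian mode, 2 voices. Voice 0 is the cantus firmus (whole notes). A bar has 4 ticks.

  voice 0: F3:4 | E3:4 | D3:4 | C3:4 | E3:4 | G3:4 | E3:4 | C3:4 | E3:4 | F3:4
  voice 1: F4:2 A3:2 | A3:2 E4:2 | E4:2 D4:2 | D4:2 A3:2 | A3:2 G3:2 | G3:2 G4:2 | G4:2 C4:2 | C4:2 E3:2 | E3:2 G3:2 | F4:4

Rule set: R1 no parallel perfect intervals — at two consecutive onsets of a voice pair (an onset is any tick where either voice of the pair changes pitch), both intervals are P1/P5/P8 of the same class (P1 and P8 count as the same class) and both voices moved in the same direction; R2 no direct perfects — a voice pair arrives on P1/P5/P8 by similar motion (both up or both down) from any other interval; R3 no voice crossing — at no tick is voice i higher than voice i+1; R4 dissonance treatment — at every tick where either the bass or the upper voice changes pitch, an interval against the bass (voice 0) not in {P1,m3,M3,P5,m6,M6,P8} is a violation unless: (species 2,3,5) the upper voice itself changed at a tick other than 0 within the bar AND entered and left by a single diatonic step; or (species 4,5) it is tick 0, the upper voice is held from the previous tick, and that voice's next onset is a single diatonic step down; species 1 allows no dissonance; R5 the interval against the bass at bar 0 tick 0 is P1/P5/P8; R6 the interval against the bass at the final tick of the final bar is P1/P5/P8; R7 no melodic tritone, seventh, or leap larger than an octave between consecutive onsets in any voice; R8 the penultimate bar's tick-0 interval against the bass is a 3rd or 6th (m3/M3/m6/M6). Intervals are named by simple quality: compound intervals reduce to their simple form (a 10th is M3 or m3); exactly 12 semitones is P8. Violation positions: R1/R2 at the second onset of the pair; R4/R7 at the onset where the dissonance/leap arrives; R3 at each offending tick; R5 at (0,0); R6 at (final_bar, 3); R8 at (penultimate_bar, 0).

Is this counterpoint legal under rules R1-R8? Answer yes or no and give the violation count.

No (5 violations)

bar 0: v0=F3 v1=F4 (P8)
bar 1: v0=E3 v1=A3 (P4)
bar 2: v0=D3 v1=E4 (M2)
bar 3: v0=C3 v1=D4 (M2)
bar 4: v0=E3 v1=A3 (P4)
bar 5: v0=G3 v1=G3 (P1)
bar 6: v0=E3 v1=G4 (m3)
bar 7: v0=C3 v1=C4 (P8)
bar 8: v0=E3 v1=E3 (P1)
bar 9: v0=F3 v1=F4 (P8)
  R4 @ bar1.0: E3/A3 P4 untreated
  R4 @ bar3.0: C3/D4 M2 untreated
  R8 @ bar8.0: penult P1 not 3rd/6th
  R2 @ bar9.0: E3/G3 m3 -> F3/F4 P8 similar
  R7 @ bar9.0: G3->F4 leap 10st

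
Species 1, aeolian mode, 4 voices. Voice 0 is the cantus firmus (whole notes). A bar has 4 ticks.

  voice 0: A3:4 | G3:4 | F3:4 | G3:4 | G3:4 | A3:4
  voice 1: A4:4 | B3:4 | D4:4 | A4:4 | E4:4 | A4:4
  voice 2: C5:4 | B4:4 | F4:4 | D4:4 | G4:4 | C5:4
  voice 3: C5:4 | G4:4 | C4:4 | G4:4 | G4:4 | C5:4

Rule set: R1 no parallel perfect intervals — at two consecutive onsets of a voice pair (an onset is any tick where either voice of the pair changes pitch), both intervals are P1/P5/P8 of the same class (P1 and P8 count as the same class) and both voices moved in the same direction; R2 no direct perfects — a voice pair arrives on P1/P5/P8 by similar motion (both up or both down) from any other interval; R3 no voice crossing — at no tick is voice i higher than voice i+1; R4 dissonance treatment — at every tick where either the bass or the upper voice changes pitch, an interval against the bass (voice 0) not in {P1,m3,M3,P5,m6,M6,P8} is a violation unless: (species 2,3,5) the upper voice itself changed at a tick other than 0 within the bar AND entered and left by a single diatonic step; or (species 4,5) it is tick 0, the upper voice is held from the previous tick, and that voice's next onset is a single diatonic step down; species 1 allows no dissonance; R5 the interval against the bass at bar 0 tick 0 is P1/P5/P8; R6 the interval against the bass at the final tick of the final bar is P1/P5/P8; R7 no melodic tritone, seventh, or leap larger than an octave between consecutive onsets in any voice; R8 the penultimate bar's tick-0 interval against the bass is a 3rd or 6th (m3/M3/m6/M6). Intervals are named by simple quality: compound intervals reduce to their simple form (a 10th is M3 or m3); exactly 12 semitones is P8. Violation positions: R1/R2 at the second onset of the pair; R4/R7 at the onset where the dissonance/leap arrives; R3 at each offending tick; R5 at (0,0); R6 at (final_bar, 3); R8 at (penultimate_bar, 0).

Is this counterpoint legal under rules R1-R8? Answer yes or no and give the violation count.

bar 0: v0=A3 v1=A4 v2=C5 v3=C5 (m3)
bar 1: v0=G3 v1=B3 v2=B4 v3=G4 (P8)
bar 2: v0=F3 v1=D4 v2=F4 v3=C4 (P5)
bar 3: v0=G3 v1=A4 v2=D4 v3=G4 (P8)
bar 4: v0=G3 v1=E4 v2=G4 v3=G4 (P8)
bar 5: v0=A3 v1=A4 v2=C5 v3=C5 (m3)
  R5 @ bar0.0: opens on m3
  R5 @ bar0.0: opens on m3
  R2 @ bar1.0: A3/C5 m3 -> G3/G4 P8 similar
  R2 @ bar1.0: A4/C5 m3 -> B3/B4 P8 similar
  R3 @ bar1.0: B4 above G4
  R7 @ bar1.0: A4->B3 leap 10st
  R3 @ bar1.1: B4 above G4
  R3 @ bar1.2: B4 above G4
  R3 @ bar1.3: B4 above G4
  R2 @ bar2.0: G3/B4 M3 -> F3/F4 P8 similar
  R2 @ bar2.0: G3/G4 P8 -> F3/C4 P5 similar
  R3 @ bar2.0: F4 above C4
  R7 @ bar2.0: B4->F4 leap 6st
  R3 @ bar2.1: F4 above C4
  R3 @ bar2.2: F4 above C4
  R3 @ bar2.3: F4 above C4
  R2 @ bar3.0: F3/C4 P5 -> G3/G4 P8 similar
  R3 @ bar3.0: A4 above D4
  R4 @ bar3.0: G3/A4 M2 untreated
  R3 @ bar3.1: A4 above D4
  R3 @ bar3.2: A4 above D4
  R3 @ bar3.3: A4 above D4
  R8 @ bar4.0: penult P8 not 3rd/6th
  R8 @ bar4.0: penult P8 not 3rd/6th
  R1 @ bar5.0: G4/G4 P1 -> C5/C5 P1 similar
  R2 @ bar5.0: G3/E4 M6 -> A3/A4 P8 similar
  R6 @ bar5.3: closes on m3
  R6 @ bar5.3: closes on m3

No (28 violations)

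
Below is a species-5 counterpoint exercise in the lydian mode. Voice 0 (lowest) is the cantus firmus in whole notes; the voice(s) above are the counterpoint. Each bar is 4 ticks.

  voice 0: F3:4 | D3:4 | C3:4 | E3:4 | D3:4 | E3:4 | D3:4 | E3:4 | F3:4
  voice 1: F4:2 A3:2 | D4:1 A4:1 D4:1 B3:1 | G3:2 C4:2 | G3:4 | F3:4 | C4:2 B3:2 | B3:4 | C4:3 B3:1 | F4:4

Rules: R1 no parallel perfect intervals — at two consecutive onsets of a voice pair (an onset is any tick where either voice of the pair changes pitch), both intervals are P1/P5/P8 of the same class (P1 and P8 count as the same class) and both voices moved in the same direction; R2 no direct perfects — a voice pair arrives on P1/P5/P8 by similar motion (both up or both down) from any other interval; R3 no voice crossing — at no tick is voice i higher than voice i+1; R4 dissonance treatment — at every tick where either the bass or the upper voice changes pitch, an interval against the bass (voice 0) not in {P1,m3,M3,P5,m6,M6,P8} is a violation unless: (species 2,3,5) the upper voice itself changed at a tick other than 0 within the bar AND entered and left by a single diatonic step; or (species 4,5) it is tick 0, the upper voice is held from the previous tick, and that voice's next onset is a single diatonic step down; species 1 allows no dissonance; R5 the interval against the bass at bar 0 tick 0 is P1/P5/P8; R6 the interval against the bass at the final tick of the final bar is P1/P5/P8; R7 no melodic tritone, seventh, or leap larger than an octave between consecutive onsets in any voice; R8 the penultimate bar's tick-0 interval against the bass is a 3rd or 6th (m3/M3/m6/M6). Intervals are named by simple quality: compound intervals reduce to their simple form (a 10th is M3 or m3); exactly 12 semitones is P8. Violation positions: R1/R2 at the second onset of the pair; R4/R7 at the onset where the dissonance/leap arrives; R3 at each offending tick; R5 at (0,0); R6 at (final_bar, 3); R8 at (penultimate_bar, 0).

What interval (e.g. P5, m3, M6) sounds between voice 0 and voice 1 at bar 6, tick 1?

voice 0=D3 voice 1=B3 -> M6

M6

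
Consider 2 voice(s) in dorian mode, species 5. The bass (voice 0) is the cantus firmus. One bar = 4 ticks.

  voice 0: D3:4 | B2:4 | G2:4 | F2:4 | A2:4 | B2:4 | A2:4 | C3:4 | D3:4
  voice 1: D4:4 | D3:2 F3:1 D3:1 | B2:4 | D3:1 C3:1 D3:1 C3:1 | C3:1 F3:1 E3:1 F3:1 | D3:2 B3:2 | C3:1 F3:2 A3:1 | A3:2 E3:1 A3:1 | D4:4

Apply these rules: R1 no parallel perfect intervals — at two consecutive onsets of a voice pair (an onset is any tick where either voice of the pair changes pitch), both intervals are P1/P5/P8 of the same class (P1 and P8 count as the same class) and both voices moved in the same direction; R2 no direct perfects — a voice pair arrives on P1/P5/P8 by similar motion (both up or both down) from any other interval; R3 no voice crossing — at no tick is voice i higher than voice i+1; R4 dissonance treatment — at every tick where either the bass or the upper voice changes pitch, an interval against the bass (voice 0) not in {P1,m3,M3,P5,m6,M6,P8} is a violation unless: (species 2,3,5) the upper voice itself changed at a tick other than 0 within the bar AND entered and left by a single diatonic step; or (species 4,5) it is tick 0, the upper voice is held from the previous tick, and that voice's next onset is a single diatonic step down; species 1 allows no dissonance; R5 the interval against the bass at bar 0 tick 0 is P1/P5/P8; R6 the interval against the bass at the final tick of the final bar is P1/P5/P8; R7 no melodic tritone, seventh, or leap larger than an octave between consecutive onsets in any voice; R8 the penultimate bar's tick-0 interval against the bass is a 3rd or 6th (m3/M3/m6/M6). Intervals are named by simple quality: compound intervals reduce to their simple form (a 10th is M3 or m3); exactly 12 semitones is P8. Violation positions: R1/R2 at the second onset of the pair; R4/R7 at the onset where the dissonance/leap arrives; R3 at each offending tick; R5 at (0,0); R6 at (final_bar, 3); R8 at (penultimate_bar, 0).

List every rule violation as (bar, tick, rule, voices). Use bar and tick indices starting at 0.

bar 0: v0=D3 v1=D4 downbeat P8
bar 1: v0=B2 v1=D3 downbeat m3
bar 2: v0=G2 v1=B2 downbeat M3
bar 3: v0=F2 v1=D3 downbeat M6
bar 4: v0=A2 v1=C3 downbeat m3
bar 5: v0=B2 v1=D3 downbeat m3
bar 6: v0=A2 v1=C3 downbeat m3
bar 7: v0=C3 v1=A3 downbeat M6
bar 8: v0=D3 v1=D4 downbeat P8
  -> R4 @ bar 1 tick 2 v(0, 1): B2/F3 TT untreated
  -> R7 @ bar 6 tick 0 v(1,): B3->C3 leap 11st
  -> R2 @ bar 8 tick 0 v(0, 1): C3/A3 M6 -> D3/D4 P8 similar

(1, 2, R4, (0, 1))
(6, 0, R7, (1,))
(8, 0, R2, (0, 1))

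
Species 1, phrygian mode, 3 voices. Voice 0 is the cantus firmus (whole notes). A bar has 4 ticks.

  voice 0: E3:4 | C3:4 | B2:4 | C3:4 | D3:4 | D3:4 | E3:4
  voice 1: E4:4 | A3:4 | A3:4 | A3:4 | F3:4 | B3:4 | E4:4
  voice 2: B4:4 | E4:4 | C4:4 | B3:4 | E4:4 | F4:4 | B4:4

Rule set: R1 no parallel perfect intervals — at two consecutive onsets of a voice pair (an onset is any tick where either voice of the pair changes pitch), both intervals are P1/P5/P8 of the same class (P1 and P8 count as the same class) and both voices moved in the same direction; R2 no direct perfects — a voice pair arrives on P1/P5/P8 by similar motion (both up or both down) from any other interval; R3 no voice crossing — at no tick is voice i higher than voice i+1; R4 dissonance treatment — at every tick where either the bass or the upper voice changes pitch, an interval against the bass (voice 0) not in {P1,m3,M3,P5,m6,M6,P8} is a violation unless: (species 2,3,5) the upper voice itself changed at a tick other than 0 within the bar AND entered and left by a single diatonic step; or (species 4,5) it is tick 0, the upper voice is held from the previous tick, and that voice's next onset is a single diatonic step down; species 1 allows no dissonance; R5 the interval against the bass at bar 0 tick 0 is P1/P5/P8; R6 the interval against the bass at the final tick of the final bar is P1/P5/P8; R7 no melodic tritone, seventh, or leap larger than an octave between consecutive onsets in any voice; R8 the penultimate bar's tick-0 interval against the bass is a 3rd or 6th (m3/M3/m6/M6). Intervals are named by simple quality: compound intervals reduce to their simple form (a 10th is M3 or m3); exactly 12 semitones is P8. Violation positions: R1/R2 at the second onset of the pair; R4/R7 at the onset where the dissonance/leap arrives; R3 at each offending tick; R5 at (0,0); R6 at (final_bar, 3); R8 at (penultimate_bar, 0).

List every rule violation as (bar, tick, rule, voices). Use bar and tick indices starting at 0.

(1, 0, R1, (1, 2))
(2, 0, R4, (0, 1))
(2, 0, R4, (0, 2))
(3, 0, R4, (0, 2))
(4, 0, R4, (0, 2))
(5, 0, R7, (1,))
(6, 0, R2, (0, 1))
(6, 0, R2, (0, 2))
(6, 0, R2, (1, 2))
(6, 0, R7, (2,))

bar 0: v0=E3 v1=E4 v2=B4 downbeat P5
bar 1: v0=C3 v1=A3 v2=E4 downbeat M3
bar 2: v0=B2 v1=A3 v2=C4 downbeat m2
bar 3: v0=C3 v1=A3 v2=B3 downbeat M7
bar 4: v0=D3 v1=F3 v2=E4 downbeat M2
bar 5: v0=D3 v1=B3 v2=F4 downbeat m3
bar 6: v0=E3 v1=E4 v2=B4 downbeat P5
  -> R1 @ bar 1 tick 0 v(1, 2): E4/B4 P5 -> A3/E4 P5 similar
  -> R4 @ bar 2 tick 0 v(0, 1): B2/A3 m7 untreated
  -> R4 @ bar 2 tick 0 v(0, 2): B2/C4 m2 untreated
  -> R4 @ bar 3 tick 0 v(0, 2): C3/B3 M7 untreated
  -> R4 @ bar 4 tick 0 v(0, 2): D3/E4 M2 untreated
  -> R7 @ bar 5 tick 0 v(1,): F3->B3 leap 6st
  -> R2 @ bar 6 tick 0 v(0, 1): D3/B3 M6 -> E3/E4 P8 similar
  -> R2 @ bar 6 tick 0 v(0, 2): D3/F4 m3 -> E3/B4 P5 similar
  -> R2 @ bar 6 tick 0 v(1, 2): B3/F4 TT -> E4/B4 P5 similar
  -> R7 @ bar 6 tick 0 v(2,): F4->B4 leap 6st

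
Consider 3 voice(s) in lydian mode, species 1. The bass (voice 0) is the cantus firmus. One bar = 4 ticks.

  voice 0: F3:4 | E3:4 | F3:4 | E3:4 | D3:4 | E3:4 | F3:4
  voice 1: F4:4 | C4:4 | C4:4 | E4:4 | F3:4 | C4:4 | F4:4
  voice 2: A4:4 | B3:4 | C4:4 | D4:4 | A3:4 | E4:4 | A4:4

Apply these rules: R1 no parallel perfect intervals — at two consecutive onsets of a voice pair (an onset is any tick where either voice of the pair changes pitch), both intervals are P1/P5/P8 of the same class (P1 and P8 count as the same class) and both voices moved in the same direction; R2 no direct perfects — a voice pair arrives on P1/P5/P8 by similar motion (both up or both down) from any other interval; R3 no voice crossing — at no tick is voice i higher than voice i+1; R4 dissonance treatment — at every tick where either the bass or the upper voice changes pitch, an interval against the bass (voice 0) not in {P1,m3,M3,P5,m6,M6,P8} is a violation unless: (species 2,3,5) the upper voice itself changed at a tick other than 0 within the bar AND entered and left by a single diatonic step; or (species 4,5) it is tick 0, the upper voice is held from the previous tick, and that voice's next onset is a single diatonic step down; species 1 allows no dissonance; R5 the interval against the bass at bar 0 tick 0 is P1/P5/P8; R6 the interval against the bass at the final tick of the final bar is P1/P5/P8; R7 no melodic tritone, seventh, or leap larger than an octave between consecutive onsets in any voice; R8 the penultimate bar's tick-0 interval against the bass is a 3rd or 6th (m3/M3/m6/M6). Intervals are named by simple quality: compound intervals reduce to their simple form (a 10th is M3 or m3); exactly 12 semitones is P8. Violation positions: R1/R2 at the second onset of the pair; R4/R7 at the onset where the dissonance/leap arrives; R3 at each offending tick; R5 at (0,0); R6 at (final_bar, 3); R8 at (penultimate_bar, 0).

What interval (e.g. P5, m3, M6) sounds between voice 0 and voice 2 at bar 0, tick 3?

M3

voice 0=F3 voice 2=A4 -> M3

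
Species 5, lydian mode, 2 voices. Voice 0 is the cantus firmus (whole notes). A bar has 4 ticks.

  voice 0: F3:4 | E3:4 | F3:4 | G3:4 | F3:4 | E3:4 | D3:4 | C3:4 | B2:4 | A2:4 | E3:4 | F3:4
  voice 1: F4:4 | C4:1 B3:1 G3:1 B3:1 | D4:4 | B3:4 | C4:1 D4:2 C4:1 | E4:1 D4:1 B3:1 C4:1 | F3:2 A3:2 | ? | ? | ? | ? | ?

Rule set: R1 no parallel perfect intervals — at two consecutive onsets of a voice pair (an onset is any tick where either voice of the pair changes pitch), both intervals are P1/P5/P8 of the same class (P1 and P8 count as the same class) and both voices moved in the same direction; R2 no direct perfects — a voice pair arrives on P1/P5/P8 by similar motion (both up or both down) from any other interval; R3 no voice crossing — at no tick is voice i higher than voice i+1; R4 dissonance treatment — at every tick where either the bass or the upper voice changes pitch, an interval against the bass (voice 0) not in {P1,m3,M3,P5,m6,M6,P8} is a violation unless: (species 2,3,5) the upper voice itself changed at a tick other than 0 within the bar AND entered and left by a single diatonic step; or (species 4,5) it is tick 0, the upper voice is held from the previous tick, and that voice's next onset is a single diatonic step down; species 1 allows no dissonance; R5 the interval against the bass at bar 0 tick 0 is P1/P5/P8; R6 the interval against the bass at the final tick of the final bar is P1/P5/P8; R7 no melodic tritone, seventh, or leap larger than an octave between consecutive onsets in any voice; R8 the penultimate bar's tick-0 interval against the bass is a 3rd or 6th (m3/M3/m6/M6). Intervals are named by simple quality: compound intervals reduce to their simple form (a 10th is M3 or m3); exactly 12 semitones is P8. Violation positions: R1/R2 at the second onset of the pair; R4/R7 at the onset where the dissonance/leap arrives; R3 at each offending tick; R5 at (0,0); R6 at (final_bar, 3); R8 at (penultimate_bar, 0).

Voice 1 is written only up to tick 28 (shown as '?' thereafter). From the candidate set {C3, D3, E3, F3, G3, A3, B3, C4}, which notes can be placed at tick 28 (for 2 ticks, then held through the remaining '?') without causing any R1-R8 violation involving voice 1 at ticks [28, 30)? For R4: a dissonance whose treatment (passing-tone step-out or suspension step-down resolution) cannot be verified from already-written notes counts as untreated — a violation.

C3: violates R2
D3: violates R4
E3: legal
F3: violates R4
G3: violates R1
A3: legal
B3: violates R4
C4: legal

{A3, C4, E3}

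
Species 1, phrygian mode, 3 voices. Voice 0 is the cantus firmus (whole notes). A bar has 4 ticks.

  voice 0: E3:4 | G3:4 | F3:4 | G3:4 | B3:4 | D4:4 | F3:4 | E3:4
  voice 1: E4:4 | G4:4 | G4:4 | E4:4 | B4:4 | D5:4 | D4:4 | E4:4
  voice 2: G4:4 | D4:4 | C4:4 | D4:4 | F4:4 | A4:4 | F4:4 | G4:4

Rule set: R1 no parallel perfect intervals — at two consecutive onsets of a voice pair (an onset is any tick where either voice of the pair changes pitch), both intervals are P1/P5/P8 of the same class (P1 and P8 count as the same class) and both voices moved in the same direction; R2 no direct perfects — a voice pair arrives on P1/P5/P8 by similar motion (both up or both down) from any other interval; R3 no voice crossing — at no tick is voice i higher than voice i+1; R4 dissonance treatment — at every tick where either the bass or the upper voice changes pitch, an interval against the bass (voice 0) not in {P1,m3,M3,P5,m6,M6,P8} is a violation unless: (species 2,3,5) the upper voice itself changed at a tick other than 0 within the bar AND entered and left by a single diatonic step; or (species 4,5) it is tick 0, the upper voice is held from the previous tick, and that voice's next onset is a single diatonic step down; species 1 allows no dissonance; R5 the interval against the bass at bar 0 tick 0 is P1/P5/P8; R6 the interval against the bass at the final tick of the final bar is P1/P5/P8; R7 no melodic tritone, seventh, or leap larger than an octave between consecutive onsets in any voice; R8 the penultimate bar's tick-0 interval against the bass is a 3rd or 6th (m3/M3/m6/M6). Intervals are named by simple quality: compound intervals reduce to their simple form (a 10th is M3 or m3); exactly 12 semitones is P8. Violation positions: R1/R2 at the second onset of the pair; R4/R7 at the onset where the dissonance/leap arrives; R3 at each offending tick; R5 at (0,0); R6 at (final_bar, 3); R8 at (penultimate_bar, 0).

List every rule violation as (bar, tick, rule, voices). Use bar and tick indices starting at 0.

(0, 0, R5, (0, 2))
(1, 0, R1, (0, 1))
(1, 0, R3, (1, 2))
(1, 1, R3, (1, 2))
(1, 2, R3, (1, 2))
(1, 3, R3, (1, 2))
(2, 0, R1, (0, 2))
(2, 0, R3, (1, 2))
(2, 0, R4, (0, 1))
(2, 1, R3, (1, 2))
(2, 2, R3, (1, 2))
(2, 3, R3, (1, 2))
(3, 0, R1, (0, 2))
(3, 0, R3, (1, 2))
(3, 1, R3, (1, 2))
(3, 2, R3, (1, 2))
(3, 3, R3, (1, 2))
(4, 0, R2, (0, 1))
(4, 0, R3, (1, 2))
(4, 0, R4, (0, 2))
(4, 1, R3, (1, 2))
(4, 2, R3, (1, 2))
(4, 3, R3, (1, 2))
(5, 0, R1, (0, 1))
(5, 0, R2, (0, 2))
(5, 0, R3, (1, 2))
(5, 1, R3, (1, 2))
(5, 2, R3, (1, 2))
(5, 3, R3, (1, 2))
(6, 0, R2, (0, 2))
(6, 0, R8, (0, 2))
(7, 3, R6, (0, 2))

bar 0: v0=E3 v1=E4 v2=G4 downbeat m3
bar 1: v0=G3 v1=G4 v2=D4 downbeat P5
bar 2: v0=F3 v1=G4 v2=C4 downbeat P5
bar 3: v0=G3 v1=E4 v2=D4 downbeat P5
bar 4: v0=B3 v1=B4 v2=F4 downbeat TT
bar 5: v0=D4 v1=D5 v2=A4 downbeat P5
bar 6: v0=F3 v1=D4 v2=F4 downbeat P8
bar 7: v0=E3 v1=E4 v2=G4 downbeat m3
  -> R5 @ bar 0 tick 0 v(0, 2): opens on m3
  -> R1 @ bar 1 tick 0 v(0, 1): E3/E4 P8 -> G3/G4 P8 similar
  -> R3 @ bar 1 tick 0 v(1, 2): G4 above D4
  -> R3 @ bar 1 tick 1 v(1, 2): G4 above D4
  -> R3 @ bar 1 tick 2 v(1, 2): G4 above D4
  -> R3 @ bar 1 tick 3 v(1, 2): G4 above D4
  -> R1 @ bar 2 tick 0 v(0, 2): G3/D4 P5 -> F3/C4 P5 similar
  -> R3 @ bar 2 tick 0 v(1, 2): G4 above C4
  -> R4 @ bar 2 tick 0 v(0, 1): F3/G4 M2 untreated
  -> R3 @ bar 2 tick 1 v(1, 2): G4 above C4
  -> R3 @ bar 2 tick 2 v(1, 2): G4 above C4
  -> R3 @ bar 2 tick 3 v(1, 2): G4 above C4
  -> R1 @ bar 3 tick 0 v(0, 2): F3/C4 P5 -> G3/D4 P5 similar
  -> R3 @ bar 3 tick 0 v(1, 2): E4 above D4
  -> R3 @ bar 3 tick 1 v(1, 2): E4 above D4
  -> R3 @ bar 3 tick 2 v(1, 2): E4 above D4
  -> R3 @ bar 3 tick 3 v(1, 2): E4 above D4
  -> R2 @ bar 4 tick 0 v(0, 1): G3/E4 M6 -> B3/B4 P8 similar
  -> R3 @ bar 4 tick 0 v(1, 2): B4 above F4
  -> R4 @ bar 4 tick 0 v(0, 2): B3/F4 TT untreated
  -> R3 @ bar 4 tick 1 v(1, 2): B4 above F4
  -> R3 @ bar 4 tick 2 v(1, 2): B4 above F4
  -> R3 @ bar 4 tick 3 v(1, 2): B4 above F4
  -> R1 @ bar 5 tick 0 v(0, 1): B3/B4 P8 -> D4/D5 P8 similar
  -> R2 @ bar 5 tick 0 v(0, 2): B3/F4 TT -> D4/A4 P5 similar
  -> R3 @ bar 5 tick 0 v(1, 2): D5 above A4
  -> R3 @ bar 5 tick 1 v(1, 2): D5 above A4
  -> R3 @ bar 5 tick 2 v(1, 2): D5 above A4
  -> R3 @ bar 5 tick 3 v(1, 2): D5 above A4
  -> R2 @ bar 6 tick 0 v(0, 2): D4/A4 P5 -> F3/F4 P8 similar
  -> R8 @ bar 6 tick 0 v(0, 2): penult P8 not 3rd/6th
  -> R6 @ bar 7 tick 3 v(0, 2): closes on m3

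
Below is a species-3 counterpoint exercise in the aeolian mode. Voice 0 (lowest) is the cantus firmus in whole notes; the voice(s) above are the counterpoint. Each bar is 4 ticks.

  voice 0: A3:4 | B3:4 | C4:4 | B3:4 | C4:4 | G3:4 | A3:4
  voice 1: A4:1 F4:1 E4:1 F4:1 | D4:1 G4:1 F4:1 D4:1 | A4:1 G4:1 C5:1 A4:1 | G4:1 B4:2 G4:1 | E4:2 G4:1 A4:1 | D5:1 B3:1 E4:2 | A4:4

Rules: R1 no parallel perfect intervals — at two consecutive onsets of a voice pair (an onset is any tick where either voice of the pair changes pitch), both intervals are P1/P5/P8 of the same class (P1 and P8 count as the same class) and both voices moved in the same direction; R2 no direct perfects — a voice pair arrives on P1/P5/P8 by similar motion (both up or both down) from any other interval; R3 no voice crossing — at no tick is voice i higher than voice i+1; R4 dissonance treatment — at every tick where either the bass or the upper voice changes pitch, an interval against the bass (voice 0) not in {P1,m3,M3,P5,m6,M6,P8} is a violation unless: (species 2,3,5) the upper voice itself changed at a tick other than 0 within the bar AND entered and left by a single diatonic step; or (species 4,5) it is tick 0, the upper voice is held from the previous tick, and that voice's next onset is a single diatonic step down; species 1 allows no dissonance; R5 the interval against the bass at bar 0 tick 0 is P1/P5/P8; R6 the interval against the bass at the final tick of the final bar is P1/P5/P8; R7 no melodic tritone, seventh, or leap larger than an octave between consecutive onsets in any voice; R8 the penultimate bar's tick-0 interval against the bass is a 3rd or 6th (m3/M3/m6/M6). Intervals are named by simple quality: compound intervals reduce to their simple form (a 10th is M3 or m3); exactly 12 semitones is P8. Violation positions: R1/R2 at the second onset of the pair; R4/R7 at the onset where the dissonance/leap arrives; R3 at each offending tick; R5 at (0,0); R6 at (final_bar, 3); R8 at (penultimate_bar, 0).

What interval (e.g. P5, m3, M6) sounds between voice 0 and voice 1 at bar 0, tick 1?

m6

voice 0=A3 voice 1=F4 -> m6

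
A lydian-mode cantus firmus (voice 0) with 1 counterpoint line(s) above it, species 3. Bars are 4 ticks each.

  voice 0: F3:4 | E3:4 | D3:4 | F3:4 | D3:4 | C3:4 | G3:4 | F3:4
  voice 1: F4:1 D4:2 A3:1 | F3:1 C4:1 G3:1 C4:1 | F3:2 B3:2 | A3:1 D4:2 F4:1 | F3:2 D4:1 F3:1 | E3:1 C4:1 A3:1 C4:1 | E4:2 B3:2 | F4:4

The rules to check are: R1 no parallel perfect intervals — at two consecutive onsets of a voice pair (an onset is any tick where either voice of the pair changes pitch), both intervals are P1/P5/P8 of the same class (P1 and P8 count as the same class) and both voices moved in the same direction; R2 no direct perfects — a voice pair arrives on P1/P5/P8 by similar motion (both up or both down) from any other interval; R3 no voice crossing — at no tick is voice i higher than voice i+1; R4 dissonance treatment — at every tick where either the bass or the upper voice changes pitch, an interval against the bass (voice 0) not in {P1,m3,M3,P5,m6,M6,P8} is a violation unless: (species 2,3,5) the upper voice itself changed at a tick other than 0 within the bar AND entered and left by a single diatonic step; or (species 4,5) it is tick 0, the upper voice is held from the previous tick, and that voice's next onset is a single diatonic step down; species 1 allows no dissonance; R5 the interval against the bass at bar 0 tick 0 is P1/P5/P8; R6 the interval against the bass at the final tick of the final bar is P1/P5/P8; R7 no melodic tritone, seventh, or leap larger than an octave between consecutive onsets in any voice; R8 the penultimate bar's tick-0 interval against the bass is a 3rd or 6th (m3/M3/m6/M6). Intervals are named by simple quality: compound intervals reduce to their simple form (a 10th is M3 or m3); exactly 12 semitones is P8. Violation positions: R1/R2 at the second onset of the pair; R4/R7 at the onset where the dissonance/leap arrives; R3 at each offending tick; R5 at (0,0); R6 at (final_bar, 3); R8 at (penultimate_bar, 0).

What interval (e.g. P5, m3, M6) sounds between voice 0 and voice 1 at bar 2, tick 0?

voice 0=D3 voice 1=F3 -> m3

m3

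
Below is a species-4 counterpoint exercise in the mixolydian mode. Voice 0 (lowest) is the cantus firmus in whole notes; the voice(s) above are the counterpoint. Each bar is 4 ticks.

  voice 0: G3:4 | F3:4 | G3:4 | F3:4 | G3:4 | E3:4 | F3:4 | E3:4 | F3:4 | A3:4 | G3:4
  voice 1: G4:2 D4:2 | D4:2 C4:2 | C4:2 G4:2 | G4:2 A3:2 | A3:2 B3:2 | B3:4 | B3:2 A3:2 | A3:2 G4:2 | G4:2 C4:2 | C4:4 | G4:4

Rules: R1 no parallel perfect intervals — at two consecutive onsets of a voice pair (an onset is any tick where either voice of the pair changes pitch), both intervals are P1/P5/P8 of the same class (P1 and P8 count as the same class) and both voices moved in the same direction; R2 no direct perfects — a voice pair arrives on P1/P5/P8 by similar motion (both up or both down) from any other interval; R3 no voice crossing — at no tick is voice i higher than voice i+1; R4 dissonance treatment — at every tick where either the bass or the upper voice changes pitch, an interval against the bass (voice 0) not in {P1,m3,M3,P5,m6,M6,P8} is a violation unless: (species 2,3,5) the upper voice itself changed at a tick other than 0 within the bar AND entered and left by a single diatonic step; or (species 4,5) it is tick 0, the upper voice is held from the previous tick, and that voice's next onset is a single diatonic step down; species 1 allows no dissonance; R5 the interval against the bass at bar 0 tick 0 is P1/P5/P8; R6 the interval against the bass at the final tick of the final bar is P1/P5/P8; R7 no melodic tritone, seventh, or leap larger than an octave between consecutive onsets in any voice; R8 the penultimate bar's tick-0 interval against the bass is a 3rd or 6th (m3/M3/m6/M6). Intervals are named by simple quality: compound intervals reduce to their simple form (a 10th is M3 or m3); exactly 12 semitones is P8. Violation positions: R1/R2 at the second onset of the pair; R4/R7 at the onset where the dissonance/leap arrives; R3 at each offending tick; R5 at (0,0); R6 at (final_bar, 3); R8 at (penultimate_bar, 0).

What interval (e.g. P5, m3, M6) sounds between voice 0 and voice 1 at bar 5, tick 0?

P5

voice 0=E3 voice 1=B3 -> P5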